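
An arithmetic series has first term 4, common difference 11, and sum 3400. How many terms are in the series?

Using S = n/2 × [2a + (n-1)d]
3400 = n/2 × [2(4) + (n-1)(11)]
3400 = n/2 × [8 + 11n - 11]
6800 = n × [-3 + 11n]
11n² + (-3)n - 6800 = 0
Discriminant: Δ = (-3)² - 4(11)(-6800) = 9 + 299200 = 299209
√Δ = 547
n = [-(-3) + √Δ] / (2·11) = (3 + 547) / 22 = 550 / 22 = 25
(The negative root is discarded since n must be a positive integer.)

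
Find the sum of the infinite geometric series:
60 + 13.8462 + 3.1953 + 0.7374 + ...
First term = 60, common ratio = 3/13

For |r| < 1, S = a / (1 - r)
S = 60 / (1 - (3/13))
S = 60 / (10/13)
S = 78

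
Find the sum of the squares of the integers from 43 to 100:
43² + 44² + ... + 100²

Use ∑_{k=1}^{n} k² = n(n+1)(2n+1)/6, then subtract the first 42 terms.
∑_{k=1}^{100} k² = 100×101×201/6 = 338350
∑_{k=1}^{42} k² = 42×43×85/6 = 25585
∑_{k=43}^{100} k² = 338350 - 25585 = 312765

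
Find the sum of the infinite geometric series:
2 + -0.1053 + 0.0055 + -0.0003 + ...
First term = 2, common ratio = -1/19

For |r| < 1, S = a / (1 - r)
S = 2 / (1 - (-1/19))
S = 2 / (20/19)
S = 19/10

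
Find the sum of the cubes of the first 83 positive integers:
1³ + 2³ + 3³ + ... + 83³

Formula: ∑k³ = [n(n+1)/2]²
= [83×84/2]²
= 3486²
= 12152196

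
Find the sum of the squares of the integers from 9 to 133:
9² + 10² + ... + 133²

Use ∑_{k=1}^{n} k² = n(n+1)(2n+1)/6, then subtract the first 8 terms.
∑_{k=1}^{133} k² = 133×134×267/6 = 793079
∑_{k=1}^{8} k² = 8×9×17/6 = 204
∑_{k=9}^{133} k² = 793079 - 204 = 792875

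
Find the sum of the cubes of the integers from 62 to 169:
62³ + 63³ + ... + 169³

Use ∑_{k=1}^{n} k³ = [n(n+1)/2]², then subtract the first 61 terms.
∑_{k=1}^{169} k³ = [169×170/2]² = 14365² = 206353225
∑_{k=1}^{61} k³ = [61×62/2]² = 1891² = 3575881
∑_{k=62}^{169} k³ = 206353225 - 3575881 = 202777344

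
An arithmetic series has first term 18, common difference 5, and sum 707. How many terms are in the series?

Using S = n/2 × [2a + (n-1)d]
707 = n/2 × [2(18) + (n-1)(5)]
707 = n/2 × [36 + 5n - 5]
1414 = n × [31 + 5n]
5n² + (31)n - 1414 = 0
Discriminant: Δ = (31)² - 4(5)(-1414) = 961 + 28280 = 29241
√Δ = 171
n = [-(31) + √Δ] / (2·5) = (-31 + 171) / 10 = 140 / 10 = 14
(The negative root is discarded since n must be a positive integer.)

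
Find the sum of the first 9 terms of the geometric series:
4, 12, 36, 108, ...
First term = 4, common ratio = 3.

Sₙ = a(1 - rⁿ) / (1 - r)
S_9 = 4(1 - 3^9) / (1 - 3)
S_9 = 4(1 - 19683) / (-2)
S_9 = 39364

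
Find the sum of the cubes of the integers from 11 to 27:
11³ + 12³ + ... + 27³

Use ∑_{k=1}^{n} k³ = [n(n+1)/2]², then subtract the first 10 terms.
∑_{k=1}^{27} k³ = [27×28/2]² = 378² = 142884
∑_{k=1}^{10} k³ = [10×11/2]² = 55² = 3025
∑_{k=11}^{27} k³ = 142884 - 3025 = 139859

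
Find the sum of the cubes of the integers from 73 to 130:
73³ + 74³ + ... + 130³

Use ∑_{k=1}^{n} k³ = [n(n+1)/2]², then subtract the first 72 terms.
∑_{k=1}^{130} k³ = [130×131/2]² = 8515² = 72505225
∑_{k=1}^{72} k³ = [72×73/2]² = 2628² = 6906384
∑_{k=73}^{130} k³ = 72505225 - 6906384 = 65598841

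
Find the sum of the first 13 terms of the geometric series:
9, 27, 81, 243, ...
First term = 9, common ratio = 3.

Sₙ = a(1 - rⁿ) / (1 - r)
S_13 = 9(1 - 3^13) / (1 - 3)
S_13 = 9(1 - 1594323) / (-2)
S_13 = 7174449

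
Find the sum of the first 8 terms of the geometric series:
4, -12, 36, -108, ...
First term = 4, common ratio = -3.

Sₙ = a(1 - rⁿ) / (1 - r)
S_8 = 4(1 - (-3)^8) / (1 - (-3))
S_8 = 4(1 - 6561) / (4)
S_8 = -6560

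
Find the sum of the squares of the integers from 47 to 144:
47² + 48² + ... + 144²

Use ∑_{k=1}^{n} k² = n(n+1)(2n+1)/6, then subtract the first 46 terms.
∑_{k=1}^{144} k² = 144×145×289/6 = 1005720
∑_{k=1}^{46} k² = 46×47×93/6 = 33511
∑_{k=47}^{144} k² = 1005720 - 33511 = 972209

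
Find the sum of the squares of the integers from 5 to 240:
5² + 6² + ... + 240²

Use ∑_{k=1}^{n} k² = n(n+1)(2n+1)/6, then subtract the first 4 terms.
∑_{k=1}^{240} k² = 240×241×481/6 = 4636840
∑_{k=1}^{4} k² = 4×5×9/6 = 30
∑_{k=5}^{240} k² = 4636840 - 30 = 4636810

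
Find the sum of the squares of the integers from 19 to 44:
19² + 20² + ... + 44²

Use ∑_{k=1}^{n} k² = n(n+1)(2n+1)/6, then subtract the first 18 terms.
∑_{k=1}^{44} k² = 44×45×89/6 = 29370
∑_{k=1}^{18} k² = 18×19×37/6 = 2109
∑_{k=19}^{44} k² = 29370 - 2109 = 27261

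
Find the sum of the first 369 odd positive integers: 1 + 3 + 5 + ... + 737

Sum of first n odd numbers = n²
= 369²
= 136161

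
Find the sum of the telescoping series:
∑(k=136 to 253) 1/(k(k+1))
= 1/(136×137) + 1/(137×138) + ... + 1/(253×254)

Partial fractions: 1/(k(k+1)) = 1/k - 1/(k+1)
The series telescopes:
= (1/136 - 1/137) + (1/137 - 1/138) + ... + (1/253 - 1/254)
= 1/136 - 1/254
= 59/17272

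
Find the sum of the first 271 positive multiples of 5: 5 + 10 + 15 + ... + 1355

Factor out 5: = 5(1 + 2 + ... + 271) = 5 × n(n+1)/2
= 5 × 271×272/2
= 5 × 36856
= 184280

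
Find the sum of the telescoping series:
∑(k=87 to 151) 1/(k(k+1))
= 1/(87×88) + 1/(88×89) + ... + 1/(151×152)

Partial fractions: 1/(k(k+1)) = 1/k - 1/(k+1)
The series telescopes:
= (1/87 - 1/88) + (1/88 - 1/89) + ... + (1/151 - 1/152)
= 1/87 - 1/152
= 65/13224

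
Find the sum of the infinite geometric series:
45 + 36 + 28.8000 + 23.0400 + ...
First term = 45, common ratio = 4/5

For |r| < 1, S = a / (1 - r)
S = 45 / (1 - (4/5))
S = 45 / (1/5)
S = 225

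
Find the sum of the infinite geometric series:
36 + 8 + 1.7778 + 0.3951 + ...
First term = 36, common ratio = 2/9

For |r| < 1, S = a / (1 - r)
S = 36 / (1 - (2/9))
S = 36 / (7/9)
S = 324/7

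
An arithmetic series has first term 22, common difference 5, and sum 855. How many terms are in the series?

Using S = n/2 × [2a + (n-1)d]
855 = n/2 × [2(22) + (n-1)(5)]
855 = n/2 × [44 + 5n - 5]
1710 = n × [39 + 5n]
5n² + (39)n - 1710 = 0
Discriminant: Δ = (39)² - 4(5)(-1710) = 1521 + 34200 = 35721
√Δ = 189
n = [-(39) + √Δ] / (2·5) = (-39 + 189) / 10 = 150 / 10 = 15
(The negative root is discarded since n must be a positive integer.)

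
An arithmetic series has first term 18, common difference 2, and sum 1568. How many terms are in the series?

Using S = n/2 × [2a + (n-1)d]
1568 = n/2 × [2(18) + (n-1)(2)]
1568 = n/2 × [36 + 2n - 2]
3136 = n × [34 + 2n]
2n² + (34)n - 3136 = 0
Discriminant: Δ = (34)² - 4(2)(-3136) = 1156 + 25088 = 26244
√Δ = 162
n = [-(34) + √Δ] / (2·2) = (-34 + 162) / 4 = 128 / 4 = 32
(The negative root is discarded since n must be a positive integer.)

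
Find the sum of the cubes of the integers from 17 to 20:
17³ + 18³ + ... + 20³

Use ∑_{k=1}^{n} k³ = [n(n+1)/2]², then subtract the first 16 terms.
∑_{k=1}^{20} k³ = [20×21/2]² = 210² = 44100
∑_{k=1}^{16} k³ = [16×17/2]² = 136² = 18496
∑_{k=17}^{20} k³ = 44100 - 18496 = 25604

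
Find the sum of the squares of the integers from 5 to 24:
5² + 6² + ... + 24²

Use ∑_{k=1}^{n} k² = n(n+1)(2n+1)/6, then subtract the first 4 terms.
∑_{k=1}^{24} k² = 24×25×49/6 = 4900
∑_{k=1}^{4} k² = 4×5×9/6 = 30
∑_{k=5}^{24} k² = 4900 - 30 = 4870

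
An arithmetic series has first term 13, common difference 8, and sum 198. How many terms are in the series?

Using S = n/2 × [2a + (n-1)d]
198 = n/2 × [2(13) + (n-1)(8)]
198 = n/2 × [26 + 8n - 8]
396 = n × [18 + 8n]
8n² + (18)n - 396 = 0
Discriminant: Δ = (18)² - 4(8)(-396) = 324 + 12672 = 12996
√Δ = 114
n = [-(18) + √Δ] / (2·8) = (-18 + 114) / 16 = 96 / 16 = 6
(The negative root is discarded since n must be a positive integer.)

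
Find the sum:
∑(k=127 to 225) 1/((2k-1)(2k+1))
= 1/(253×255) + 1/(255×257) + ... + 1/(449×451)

Partial fractions: 1/((2k-1)(2k+1)) = (1/2)[1/(2k-1) - 1/(2k+1)]
The series telescopes:
= (1/2)[1/253 - 1/451]
= 9/10373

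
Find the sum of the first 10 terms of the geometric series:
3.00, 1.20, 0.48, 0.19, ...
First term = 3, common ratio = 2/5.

Sₙ = a(1 - rⁿ) / (1 - r)
S_10 = 3(1 - (2/5)^10) / (1 - (2/5))
S_10 = 3(1 - (1024/9765625)) / (3/5)
S_10 = 9764601/1953125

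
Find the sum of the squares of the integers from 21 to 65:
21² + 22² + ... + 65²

Use ∑_{k=1}^{n} k² = n(n+1)(2n+1)/6, then subtract the first 20 terms.
∑_{k=1}^{65} k² = 65×66×131/6 = 93665
∑_{k=1}^{20} k² = 20×21×41/6 = 2870
∑_{k=21}^{65} k² = 93665 - 2870 = 90795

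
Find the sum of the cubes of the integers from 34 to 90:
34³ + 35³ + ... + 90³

Use ∑_{k=1}^{n} k³ = [n(n+1)/2]², then subtract the first 33 terms.
∑_{k=1}^{90} k³ = [90×91/2]² = 4095² = 16769025
∑_{k=1}^{33} k³ = [33×34/2]² = 561² = 314721
∑_{k=34}^{90} k³ = 16769025 - 314721 = 16454304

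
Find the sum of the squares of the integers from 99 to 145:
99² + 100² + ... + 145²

Use ∑_{k=1}^{n} k² = n(n+1)(2n+1)/6, then subtract the first 98 terms.
∑_{k=1}^{145} k² = 145×146×291/6 = 1026745
∑_{k=1}^{98} k² = 98×99×197/6 = 318549
∑_{k=99}^{145} k² = 1026745 - 318549 = 708196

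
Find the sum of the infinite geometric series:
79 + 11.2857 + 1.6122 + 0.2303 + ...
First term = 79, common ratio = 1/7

For |r| < 1, S = a / (1 - r)
S = 79 / (1 - (1/7))
S = 79 / (6/7)
S = 553/6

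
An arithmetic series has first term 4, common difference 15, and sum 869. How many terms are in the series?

Using S = n/2 × [2a + (n-1)d]
869 = n/2 × [2(4) + (n-1)(15)]
869 = n/2 × [8 + 15n - 15]
1738 = n × [-7 + 15n]
15n² + (-7)n - 1738 = 0
Discriminant: Δ = (-7)² - 4(15)(-1738) = 49 + 104280 = 104329
√Δ = 323
n = [-(-7) + √Δ] / (2·15) = (7 + 323) / 30 = 330 / 30 = 11
(The negative root is discarded since n must be a positive integer.)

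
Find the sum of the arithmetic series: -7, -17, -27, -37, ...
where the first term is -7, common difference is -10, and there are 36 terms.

Sₙ = n/2 × (first + last)
Last term = a + (n-1)d = -7 + (36-1)×(-10) = -357
S_36 = 36/2 × (-7 + (-357))
S_36 = 36/2 × (-364) = -6552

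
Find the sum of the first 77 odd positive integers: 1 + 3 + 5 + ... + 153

Sum of first n odd numbers = n²
= 77²
= 5929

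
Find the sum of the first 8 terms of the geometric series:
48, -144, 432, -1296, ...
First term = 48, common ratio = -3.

Sₙ = a(1 - rⁿ) / (1 - r)
S_8 = 48(1 - (-3)^8) / (1 - (-3))
S_8 = 48(1 - 6561) / (4)
S_8 = -78720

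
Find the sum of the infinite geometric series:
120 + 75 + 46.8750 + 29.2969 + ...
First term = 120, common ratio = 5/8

For |r| < 1, S = a / (1 - r)
S = 120 / (1 - (5/8))
S = 120 / (3/8)
S = 320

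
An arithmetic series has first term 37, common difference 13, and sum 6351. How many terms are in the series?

Using S = n/2 × [2a + (n-1)d]
6351 = n/2 × [2(37) + (n-1)(13)]
6351 = n/2 × [74 + 13n - 13]
12702 = n × [61 + 13n]
13n² + (61)n - 12702 = 0
Discriminant: Δ = (61)² - 4(13)(-12702) = 3721 + 660504 = 664225
√Δ = 815
n = [-(61) + √Δ] / (2·13) = (-61 + 815) / 26 = 754 / 26 = 29
(The negative root is discarded since n must be a positive integer.)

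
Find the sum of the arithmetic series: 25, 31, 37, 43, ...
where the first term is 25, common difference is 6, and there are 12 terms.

Sₙ = n/2 × (first + last)
Last term = a + (n-1)d = 25 + (12-1)×6 = 91
S_12 = 12/2 × (25 + 91)
S_12 = 12/2 × 116 = 696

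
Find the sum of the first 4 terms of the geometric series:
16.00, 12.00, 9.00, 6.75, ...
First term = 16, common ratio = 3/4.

Sₙ = a(1 - rⁿ) / (1 - r)
S_4 = 16(1 - (3/4)^4) / (1 - (3/4))
S_4 = 16(1 - (81/256)) / (1/4)
S_4 = 175/4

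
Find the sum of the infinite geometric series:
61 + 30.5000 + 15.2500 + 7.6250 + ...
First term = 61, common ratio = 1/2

For |r| < 1, S = a / (1 - r)
S = 61 / (1 - (1/2))
S = 61 / (1/2)
S = 122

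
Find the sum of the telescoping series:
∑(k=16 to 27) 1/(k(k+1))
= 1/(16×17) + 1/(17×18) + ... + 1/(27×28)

Partial fractions: 1/(k(k+1)) = 1/k - 1/(k+1)
The series telescopes:
= (1/16 - 1/17) + (1/17 - 1/18) + ... + (1/27 - 1/28)
= 1/16 - 1/28
= 3/112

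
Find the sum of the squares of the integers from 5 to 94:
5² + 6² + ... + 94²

Use ∑_{k=1}^{n} k² = n(n+1)(2n+1)/6, then subtract the first 4 terms.
∑_{k=1}^{94} k² = 94×95×189/6 = 281295
∑_{k=1}^{4} k² = 4×5×9/6 = 30
∑_{k=5}^{94} k² = 281295 - 30 = 281265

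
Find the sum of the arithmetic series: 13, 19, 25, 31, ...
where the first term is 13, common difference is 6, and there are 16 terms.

Sₙ = n/2 × (first + last)
Last term = a + (n-1)d = 13 + (16-1)×6 = 103
S_16 = 16/2 × (13 + 103)
S_16 = 16/2 × 116 = 928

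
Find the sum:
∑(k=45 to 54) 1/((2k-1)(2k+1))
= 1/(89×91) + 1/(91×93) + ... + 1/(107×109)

Partial fractions: 1/((2k-1)(2k+1)) = (1/2)[1/(2k-1) - 1/(2k+1)]
The series telescopes:
= (1/2)[1/89 - 1/109]
= 10/9701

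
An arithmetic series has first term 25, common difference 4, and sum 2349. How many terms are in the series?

Using S = n/2 × [2a + (n-1)d]
2349 = n/2 × [2(25) + (n-1)(4)]
2349 = n/2 × [50 + 4n - 4]
4698 = n × [46 + 4n]
4n² + (46)n - 4698 = 0
Discriminant: Δ = (46)² - 4(4)(-4698) = 2116 + 75168 = 77284
√Δ = 278
n = [-(46) + √Δ] / (2·4) = (-46 + 278) / 8 = 232 / 8 = 29
(The negative root is discarded since n must be a positive integer.)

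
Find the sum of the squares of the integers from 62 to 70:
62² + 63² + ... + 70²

Use ∑_{k=1}^{n} k² = n(n+1)(2n+1)/6, then subtract the first 61 terms.
∑_{k=1}^{70} k² = 70×71×141/6 = 116795
∑_{k=1}^{61} k² = 61×62×123/6 = 77531
∑_{k=62}^{70} k² = 116795 - 77531 = 39264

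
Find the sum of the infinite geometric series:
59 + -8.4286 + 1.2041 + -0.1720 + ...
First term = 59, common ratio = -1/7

For |r| < 1, S = a / (1 - r)
S = 59 / (1 - (-1/7))
S = 59 / (8/7)
S = 413/8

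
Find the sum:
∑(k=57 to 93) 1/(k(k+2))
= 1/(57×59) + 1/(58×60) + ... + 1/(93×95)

Partial fractions: 1/(k(k+2)) = (1/2)[1/k - 1/(k+2)]
Telescoping leaves the first two and last two terms:
= (1/2)[1/57 + 1/58 - 1/94 - 1/95]
= 5291/776910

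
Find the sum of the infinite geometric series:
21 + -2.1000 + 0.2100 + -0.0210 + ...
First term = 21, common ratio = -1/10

For |r| < 1, S = a / (1 - r)
S = 21 / (1 - (-1/10))
S = 21 / (11/10)
S = 210/11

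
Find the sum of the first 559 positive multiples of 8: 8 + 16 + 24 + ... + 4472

Factor out 8: = 8(1 + 2 + ... + 559) = 8 × n(n+1)/2
= 8 × 559×560/2
= 8 × 156520
= 1252160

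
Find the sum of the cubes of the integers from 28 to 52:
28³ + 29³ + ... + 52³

Use ∑_{k=1}^{n} k³ = [n(n+1)/2]², then subtract the first 27 terms.
∑_{k=1}^{52} k³ = [52×53/2]² = 1378² = 1898884
∑_{k=1}^{27} k³ = [27×28/2]² = 378² = 142884
∑_{k=28}^{52} k³ = 1898884 - 142884 = 1756000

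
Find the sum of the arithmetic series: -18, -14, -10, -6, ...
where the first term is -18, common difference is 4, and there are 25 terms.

Sₙ = n/2 × (first + last)
Last term = a + (n-1)d = -18 + (25-1)×4 = 78
S_25 = 25/2 × (-18 + 78)
S_25 = 25/2 × 60 = 750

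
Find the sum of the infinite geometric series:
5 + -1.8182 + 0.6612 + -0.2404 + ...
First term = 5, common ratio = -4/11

For |r| < 1, S = a / (1 - r)
S = 5 / (1 - (-4/11))
S = 5 / (15/11)
S = 11/3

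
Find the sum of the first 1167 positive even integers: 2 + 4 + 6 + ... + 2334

Sum of first n even numbers = n(n+1)
= 1167×1168
= 1363056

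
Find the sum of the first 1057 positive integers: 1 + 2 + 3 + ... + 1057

Formula: ∑k = n(n+1)/2
= 1057×1058/2
= 1118306/2
= 559153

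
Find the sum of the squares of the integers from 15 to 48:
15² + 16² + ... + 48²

Use ∑_{k=1}^{n} k² = n(n+1)(2n+1)/6, then subtract the first 14 terms.
∑_{k=1}^{48} k² = 48×49×97/6 = 38024
∑_{k=1}^{14} k² = 14×15×29/6 = 1015
∑_{k=15}^{48} k² = 38024 - 1015 = 37009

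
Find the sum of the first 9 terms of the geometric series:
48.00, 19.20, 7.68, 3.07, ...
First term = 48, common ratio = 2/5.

Sₙ = a(1 - rⁿ) / (1 - r)
S_9 = 48(1 - (2/5)^9) / (1 - (2/5))
S_9 = 48(1 - (512/1953125)) / (3/5)
S_9 = 31241808/390625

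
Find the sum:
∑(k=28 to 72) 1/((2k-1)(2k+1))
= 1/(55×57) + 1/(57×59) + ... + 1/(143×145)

Partial fractions: 1/((2k-1)(2k+1)) = (1/2)[1/(2k-1) - 1/(2k+1)]
The series telescopes:
= (1/2)[1/55 - 1/145]
= 9/1595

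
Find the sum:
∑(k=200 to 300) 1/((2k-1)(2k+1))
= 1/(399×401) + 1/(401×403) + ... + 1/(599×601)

Partial fractions: 1/((2k-1)(2k+1)) = (1/2)[1/(2k-1) - 1/(2k+1)]
The series telescopes:
= (1/2)[1/399 - 1/601]
= 101/239799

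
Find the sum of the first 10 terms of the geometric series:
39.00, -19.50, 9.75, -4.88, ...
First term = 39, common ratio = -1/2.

Sₙ = a(1 - rⁿ) / (1 - r)
S_10 = 39(1 - (-1/2)^10) / (1 - (-1/2))
S_10 = 39(1 - (1/1024)) / (3/2)
S_10 = 13299/512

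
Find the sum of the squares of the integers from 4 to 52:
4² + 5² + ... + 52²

Use ∑_{k=1}^{n} k² = n(n+1)(2n+1)/6, then subtract the first 3 terms.
∑_{k=1}^{52} k² = 52×53×105/6 = 48230
∑_{k=1}^{3} k² = 3×4×7/6 = 14
∑_{k=4}^{52} k² = 48230 - 14 = 48216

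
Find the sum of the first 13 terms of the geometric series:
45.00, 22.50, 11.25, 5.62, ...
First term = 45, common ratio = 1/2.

Sₙ = a(1 - rⁿ) / (1 - r)
S_13 = 45(1 - (1/2)^13) / (1 - (1/2))
S_13 = 45(1 - (1/8192)) / (1/2)
S_13 = 368595/4096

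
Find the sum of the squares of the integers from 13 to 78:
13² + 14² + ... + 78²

Use ∑_{k=1}^{n} k² = n(n+1)(2n+1)/6, then subtract the first 12 terms.
∑_{k=1}^{78} k² = 78×79×157/6 = 161239
∑_{k=1}^{12} k² = 12×13×25/6 = 650
∑_{k=13}^{78} k² = 161239 - 650 = 160589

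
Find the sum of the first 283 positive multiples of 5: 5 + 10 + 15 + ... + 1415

Factor out 5: = 5(1 + 2 + ... + 283) = 5 × n(n+1)/2
= 5 × 283×284/2
= 5 × 40186
= 200930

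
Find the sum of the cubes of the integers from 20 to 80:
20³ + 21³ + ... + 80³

Use ∑_{k=1}^{n} k³ = [n(n+1)/2]², then subtract the first 19 terms.
∑_{k=1}^{80} k³ = [80×81/2]² = 3240² = 10497600
∑_{k=1}^{19} k³ = [19×20/2]² = 190² = 36100
∑_{k=20}^{80} k³ = 10497600 - 36100 = 10461500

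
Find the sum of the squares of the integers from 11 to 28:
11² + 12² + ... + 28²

Use ∑_{k=1}^{n} k² = n(n+1)(2n+1)/6, then subtract the first 10 terms.
∑_{k=1}^{28} k² = 28×29×57/6 = 7714
∑_{k=1}^{10} k² = 10×11×21/6 = 385
∑_{k=11}^{28} k² = 7714 - 385 = 7329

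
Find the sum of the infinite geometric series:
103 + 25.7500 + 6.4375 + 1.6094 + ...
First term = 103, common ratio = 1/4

For |r| < 1, S = a / (1 - r)
S = 103 / (1 - (1/4))
S = 103 / (3/4)
S = 412/3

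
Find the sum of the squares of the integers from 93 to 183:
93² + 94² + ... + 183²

Use ∑_{k=1}^{n} k² = n(n+1)(2n+1)/6, then subtract the first 92 terms.
∑_{k=1}^{183} k² = 183×184×367/6 = 2059604
∑_{k=1}^{92} k² = 92×93×185/6 = 263810
∑_{k=93}^{183} k² = 2059604 - 263810 = 1795794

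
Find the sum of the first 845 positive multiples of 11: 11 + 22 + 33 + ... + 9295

Factor out 11: = 11(1 + 2 + ... + 845) = 11 × n(n+1)/2
= 11 × 845×846/2
= 11 × 357435
= 3931785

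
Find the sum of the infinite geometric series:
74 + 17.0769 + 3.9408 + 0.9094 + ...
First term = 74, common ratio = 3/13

For |r| < 1, S = a / (1 - r)
S = 74 / (1 - (3/13))
S = 74 / (10/13)
S = 481/5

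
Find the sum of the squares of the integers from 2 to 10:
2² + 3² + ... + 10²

Use ∑_{k=1}^{n} k² = n(n+1)(2n+1)/6, then subtract the first 1 terms.
∑_{k=1}^{10} k² = 10×11×21/6 = 385
∑_{k=1}^{1} k² = 1×2×3/6 = 1
∑_{k=2}^{10} k² = 385 - 1 = 384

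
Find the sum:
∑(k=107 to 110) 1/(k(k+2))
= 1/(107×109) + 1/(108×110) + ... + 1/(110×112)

Partial fractions: 1/(k(k+2)) = (1/2)[1/k - 1/(k+2)]
Telescoping leaves the first two and last two terms:
= (1/2)[1/107 + 1/108 - 1/111 - 1/112]
= 7991/23944032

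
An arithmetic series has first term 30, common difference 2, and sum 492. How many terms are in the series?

Using S = n/2 × [2a + (n-1)d]
492 = n/2 × [2(30) + (n-1)(2)]
492 = n/2 × [60 + 2n - 2]
984 = n × [58 + 2n]
2n² + (58)n - 984 = 0
Discriminant: Δ = (58)² - 4(2)(-984) = 3364 + 7872 = 11236
√Δ = 106
n = [-(58) + √Δ] / (2·2) = (-58 + 106) / 4 = 48 / 4 = 12
(The negative root is discarded since n must be a positive integer.)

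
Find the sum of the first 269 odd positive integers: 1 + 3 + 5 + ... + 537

Sum of first n odd numbers = n²
= 269²
= 72361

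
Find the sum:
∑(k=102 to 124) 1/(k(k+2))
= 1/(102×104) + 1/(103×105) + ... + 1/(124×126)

Partial fractions: 1/(k(k+2)) = (1/2)[1/k - 1/(k+2)]
Telescoping leaves the first two and last two terms:
= (1/2)[1/102 + 1/103 - 1/125 - 1/126]
= 24656/13789125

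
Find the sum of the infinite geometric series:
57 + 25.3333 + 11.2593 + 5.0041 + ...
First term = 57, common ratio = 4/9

For |r| < 1, S = a / (1 - r)
S = 57 / (1 - (4/9))
S = 57 / (5/9)
S = 513/5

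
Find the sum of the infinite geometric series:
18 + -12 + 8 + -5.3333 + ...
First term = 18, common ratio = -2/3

For |r| < 1, S = a / (1 - r)
S = 18 / (1 - (-2/3))
S = 18 / (5/3)
S = 54/5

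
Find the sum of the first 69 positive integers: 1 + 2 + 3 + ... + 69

Formula: ∑k = n(n+1)/2
= 69×70/2
= 4830/2
= 2415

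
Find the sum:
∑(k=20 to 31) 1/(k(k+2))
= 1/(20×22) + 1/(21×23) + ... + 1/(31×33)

Partial fractions: 1/(k(k+2)) = (1/2)[1/k - 1/(k+2)]
Telescoping leaves the first two and last two terms:
= (1/2)[1/20 + 1/21 - 1/32 - 1/33]
= 1333/73920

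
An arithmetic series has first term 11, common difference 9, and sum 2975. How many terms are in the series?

Using S = n/2 × [2a + (n-1)d]
2975 = n/2 × [2(11) + (n-1)(9)]
2975 = n/2 × [22 + 9n - 9]
5950 = n × [13 + 9n]
9n² + (13)n - 5950 = 0
Discriminant: Δ = (13)² - 4(9)(-5950) = 169 + 214200 = 214369
√Δ = 463
n = [-(13) + √Δ] / (2·9) = (-13 + 463) / 18 = 450 / 18 = 25
(The negative root is discarded since n must be a positive integer.)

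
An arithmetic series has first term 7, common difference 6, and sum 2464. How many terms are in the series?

Using S = n/2 × [2a + (n-1)d]
2464 = n/2 × [2(7) + (n-1)(6)]
2464 = n/2 × [14 + 6n - 6]
4928 = n × [8 + 6n]
6n² + (8)n - 4928 = 0
Discriminant: Δ = (8)² - 4(6)(-4928) = 64 + 118272 = 118336
√Δ = 344
n = [-(8) + √Δ] / (2·6) = (-8 + 344) / 12 = 336 / 12 = 28
(The negative root is discarded since n must be a positive integer.)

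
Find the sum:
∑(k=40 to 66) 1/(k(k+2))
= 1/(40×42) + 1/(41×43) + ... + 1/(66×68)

Partial fractions: 1/(k(k+2)) = (1/2)[1/k - 1/(k+2)]
Telescoping leaves the first two and last two terms:
= (1/2)[1/40 + 1/41 - 1/67 - 1/68]
= 36909/3735920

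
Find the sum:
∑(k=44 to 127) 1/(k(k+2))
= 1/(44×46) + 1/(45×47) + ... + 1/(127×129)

Partial fractions: 1/(k(k+2)) = (1/2)[1/k - 1/(k+2)]
Telescoping leaves the first two and last two terms:
= (1/2)[1/44 + 1/45 - 1/128 - 1/129]
= 80059/5448960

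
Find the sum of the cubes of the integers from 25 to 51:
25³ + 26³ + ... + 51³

Use ∑_{k=1}^{n} k³ = [n(n+1)/2]², then subtract the first 24 terms.
∑_{k=1}^{51} k³ = [51×52/2]² = 1326² = 1758276
∑_{k=1}^{24} k³ = [24×25/2]² = 300² = 90000
∑_{k=25}^{51} k³ = 1758276 - 90000 = 1668276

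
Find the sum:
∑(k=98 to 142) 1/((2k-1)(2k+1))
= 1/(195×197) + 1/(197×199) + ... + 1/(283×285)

Partial fractions: 1/((2k-1)(2k+1)) = (1/2)[1/(2k-1) - 1/(2k+1)]
The series telescopes:
= (1/2)[1/195 - 1/285]
= 1/1235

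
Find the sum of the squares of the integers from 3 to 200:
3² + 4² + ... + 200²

Use ∑_{k=1}^{n} k² = n(n+1)(2n+1)/6, then subtract the first 2 terms.
∑_{k=1}^{200} k² = 200×201×401/6 = 2686700
∑_{k=1}^{2} k² = 2×3×5/6 = 5
∑_{k=3}^{200} k² = 2686700 - 5 = 2686695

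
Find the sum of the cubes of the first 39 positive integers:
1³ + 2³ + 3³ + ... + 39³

Formula: ∑k³ = [n(n+1)/2]²
= [39×40/2]²
= 780²
= 608400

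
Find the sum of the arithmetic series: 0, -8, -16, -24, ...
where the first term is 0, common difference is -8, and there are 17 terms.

Sₙ = n/2 × (first + last)
Last term = a + (n-1)d = 0 + (17-1)×(-8) = -128
S_17 = 17/2 × (0 + (-128))
S_17 = 17/2 × (-128) = -1088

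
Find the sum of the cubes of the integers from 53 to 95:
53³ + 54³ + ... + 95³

Use ∑_{k=1}^{n} k³ = [n(n+1)/2]², then subtract the first 52 terms.
∑_{k=1}^{95} k³ = [95×96/2]² = 4560² = 20793600
∑_{k=1}^{52} k³ = [52×53/2]² = 1378² = 1898884
∑_{k=53}^{95} k³ = 20793600 - 1898884 = 18894716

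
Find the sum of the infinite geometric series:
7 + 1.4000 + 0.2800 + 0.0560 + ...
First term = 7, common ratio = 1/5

For |r| < 1, S = a / (1 - r)
S = 7 / (1 - (1/5))
S = 7 / (4/5)
S = 35/4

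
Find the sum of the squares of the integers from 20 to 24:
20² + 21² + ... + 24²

Use ∑_{k=1}^{n} k² = n(n+1)(2n+1)/6, then subtract the first 19 terms.
∑_{k=1}^{24} k² = 24×25×49/6 = 4900
∑_{k=1}^{19} k² = 19×20×39/6 = 2470
∑_{k=20}^{24} k² = 4900 - 2470 = 2430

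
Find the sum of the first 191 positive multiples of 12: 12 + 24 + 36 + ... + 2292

Factor out 12: = 12(1 + 2 + ... + 191) = 12 × n(n+1)/2
= 12 × 191×192/2
= 12 × 18336
= 220032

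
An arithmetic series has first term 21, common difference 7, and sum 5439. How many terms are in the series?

Using S = n/2 × [2a + (n-1)d]
5439 = n/2 × [2(21) + (n-1)(7)]
5439 = n/2 × [42 + 7n - 7]
10878 = n × [35 + 7n]
7n² + (35)n - 10878 = 0
Discriminant: Δ = (35)² - 4(7)(-10878) = 1225 + 304584 = 305809
√Δ = 553
n = [-(35) + √Δ] / (2·7) = (-35 + 553) / 14 = 518 / 14 = 37
(The negative root is discarded since n must be a positive integer.)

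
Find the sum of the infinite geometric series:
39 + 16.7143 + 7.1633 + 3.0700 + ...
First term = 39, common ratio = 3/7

For |r| < 1, S = a / (1 - r)
S = 39 / (1 - (3/7))
S = 39 / (4/7)
S = 273/4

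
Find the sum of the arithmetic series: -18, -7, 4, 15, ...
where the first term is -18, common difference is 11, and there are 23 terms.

Sₙ = n/2 × (first + last)
Last term = a + (n-1)d = -18 + (23-1)×11 = 224
S_23 = 23/2 × (-18 + 224)
S_23 = 23/2 × 206 = 2369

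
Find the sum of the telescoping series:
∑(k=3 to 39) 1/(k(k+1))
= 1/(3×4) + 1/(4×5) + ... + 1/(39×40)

Partial fractions: 1/(k(k+1)) = 1/k - 1/(k+1)
The series telescopes:
= (1/3 - 1/4) + (1/4 - 1/5) + ... + (1/39 - 1/40)
= 1/3 - 1/40
= 37/120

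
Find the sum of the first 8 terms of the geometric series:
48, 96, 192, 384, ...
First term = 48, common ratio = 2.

Sₙ = a(1 - rⁿ) / (1 - r)
S_8 = 48(1 - 2^8) / (1 - 2)
S_8 = 48(1 - 256) / (-1)
S_8 = 12240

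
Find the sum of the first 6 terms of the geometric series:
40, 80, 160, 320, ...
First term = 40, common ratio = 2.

Sₙ = a(1 - rⁿ) / (1 - r)
S_6 = 40(1 - 2^6) / (1 - 2)
S_6 = 40(1 - 64) / (-1)
S_6 = 2520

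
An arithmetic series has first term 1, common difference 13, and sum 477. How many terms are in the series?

Using S = n/2 × [2a + (n-1)d]
477 = n/2 × [2(1) + (n-1)(13)]
477 = n/2 × [2 + 13n - 13]
954 = n × [-11 + 13n]
13n² + (-11)n - 954 = 0
Discriminant: Δ = (-11)² - 4(13)(-954) = 121 + 49608 = 49729
√Δ = 223
n = [-(-11) + √Δ] / (2·13) = (11 + 223) / 26 = 234 / 26 = 9
(The negative root is discarded since n must be a positive integer.)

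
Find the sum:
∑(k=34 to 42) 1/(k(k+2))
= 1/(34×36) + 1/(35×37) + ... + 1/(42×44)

Partial fractions: 1/(k(k+2)) = (1/2)[1/k - 1/(k+2)]
Telescoping leaves the first two and last two terms:
= (1/2)[1/34 + 1/35 - 1/43 - 1/44]
= 13509/2251480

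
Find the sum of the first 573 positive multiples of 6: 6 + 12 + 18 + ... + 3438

Factor out 6: = 6(1 + 2 + ... + 573) = 6 × n(n+1)/2
= 6 × 573×574/2
= 6 × 164451
= 986706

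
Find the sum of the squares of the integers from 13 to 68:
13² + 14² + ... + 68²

Use ∑_{k=1}^{n} k² = n(n+1)(2n+1)/6, then subtract the first 12 terms.
∑_{k=1}^{68} k² = 68×69×137/6 = 107134
∑_{k=1}^{12} k² = 12×13×25/6 = 650
∑_{k=13}^{68} k² = 107134 - 650 = 106484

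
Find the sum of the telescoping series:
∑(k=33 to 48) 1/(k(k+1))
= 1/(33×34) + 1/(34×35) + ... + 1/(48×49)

Partial fractions: 1/(k(k+1)) = 1/k - 1/(k+1)
The series telescopes:
= (1/33 - 1/34) + (1/34 - 1/35) + ... + (1/48 - 1/49)
= 1/33 - 1/49
= 16/1617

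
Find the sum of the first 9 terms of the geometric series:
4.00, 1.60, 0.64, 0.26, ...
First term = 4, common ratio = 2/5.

Sₙ = a(1 - rⁿ) / (1 - r)
S_9 = 4(1 - (2/5)^9) / (1 - (2/5))
S_9 = 4(1 - (512/1953125)) / (3/5)
S_9 = 2603484/390625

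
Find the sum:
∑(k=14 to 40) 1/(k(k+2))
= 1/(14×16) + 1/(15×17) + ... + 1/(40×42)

Partial fractions: 1/(k(k+2)) = (1/2)[1/k - 1/(k+2)]
Telescoping leaves the first two and last two terms:
= (1/2)[1/14 + 1/15 - 1/41 - 1/42]
= 129/2870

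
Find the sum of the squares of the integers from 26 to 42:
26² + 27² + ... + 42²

Use ∑_{k=1}^{n} k² = n(n+1)(2n+1)/6, then subtract the first 25 terms.
∑_{k=1}^{42} k² = 42×43×85/6 = 25585
∑_{k=1}^{25} k² = 25×26×51/6 = 5525
∑_{k=26}^{42} k² = 25585 - 5525 = 20060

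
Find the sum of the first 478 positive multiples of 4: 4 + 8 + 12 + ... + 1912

Factor out 4: = 4(1 + 2 + ... + 478) = 4 × n(n+1)/2
= 4 × 478×479/2
= 4 × 114481
= 457924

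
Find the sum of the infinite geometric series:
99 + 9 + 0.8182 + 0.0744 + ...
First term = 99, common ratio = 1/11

For |r| < 1, S = a / (1 - r)
S = 99 / (1 - (1/11))
S = 99 / (10/11)
S = 1089/10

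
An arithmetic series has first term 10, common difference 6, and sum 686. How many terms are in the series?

Using S = n/2 × [2a + (n-1)d]
686 = n/2 × [2(10) + (n-1)(6)]
686 = n/2 × [20 + 6n - 6]
1372 = n × [14 + 6n]
6n² + (14)n - 1372 = 0
Discriminant: Δ = (14)² - 4(6)(-1372) = 196 + 32928 = 33124
√Δ = 182
n = [-(14) + √Δ] / (2·6) = (-14 + 182) / 12 = 168 / 12 = 14
(The negative root is discarded since n must be a positive integer.)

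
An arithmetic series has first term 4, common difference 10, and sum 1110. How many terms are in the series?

Using S = n/2 × [2a + (n-1)d]
1110 = n/2 × [2(4) + (n-1)(10)]
1110 = n/2 × [8 + 10n - 10]
2220 = n × [-2 + 10n]
10n² + (-2)n - 2220 = 0
Discriminant: Δ = (-2)² - 4(10)(-2220) = 4 + 88800 = 88804
√Δ = 298
n = [-(-2) + √Δ] / (2·10) = (2 + 298) / 20 = 300 / 20 = 15
(The negative root is discarded since n must be a positive integer.)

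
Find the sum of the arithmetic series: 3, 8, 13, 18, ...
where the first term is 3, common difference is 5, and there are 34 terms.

Sₙ = n/2 × (first + last)
Last term = a + (n-1)d = 3 + (34-1)×5 = 168
S_34 = 34/2 × (3 + 168)
S_34 = 34/2 × 171 = 2907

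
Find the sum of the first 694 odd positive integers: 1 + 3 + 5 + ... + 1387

Sum of first n odd numbers = n²
= 694²
= 481636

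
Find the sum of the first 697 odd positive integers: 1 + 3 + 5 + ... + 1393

Sum of first n odd numbers = n²
= 697²
= 485809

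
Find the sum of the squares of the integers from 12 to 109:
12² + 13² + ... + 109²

Use ∑_{k=1}^{n} k² = n(n+1)(2n+1)/6, then subtract the first 11 terms.
∑_{k=1}^{109} k² = 109×110×219/6 = 437635
∑_{k=1}^{11} k² = 11×12×23/6 = 506
∑_{k=12}^{109} k² = 437635 - 506 = 437129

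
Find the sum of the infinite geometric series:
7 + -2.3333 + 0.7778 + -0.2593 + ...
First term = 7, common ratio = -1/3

For |r| < 1, S = a / (1 - r)
S = 7 / (1 - (-1/3))
S = 7 / (4/3)
S = 21/4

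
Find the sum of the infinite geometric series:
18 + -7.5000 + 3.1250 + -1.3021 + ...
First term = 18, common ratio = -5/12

For |r| < 1, S = a / (1 - r)
S = 18 / (1 - (-5/12))
S = 18 / (17/12)
S = 216/17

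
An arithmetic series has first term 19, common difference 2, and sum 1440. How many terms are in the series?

Using S = n/2 × [2a + (n-1)d]
1440 = n/2 × [2(19) + (n-1)(2)]
1440 = n/2 × [38 + 2n - 2]
2880 = n × [36 + 2n]
2n² + (36)n - 2880 = 0
Discriminant: Δ = (36)² - 4(2)(-2880) = 1296 + 23040 = 24336
√Δ = 156
n = [-(36) + √Δ] / (2·2) = (-36 + 156) / 4 = 120 / 4 = 30
(The negative root is discarded since n must be a positive integer.)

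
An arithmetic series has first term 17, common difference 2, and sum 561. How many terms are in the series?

Using S = n/2 × [2a + (n-1)d]
561 = n/2 × [2(17) + (n-1)(2)]
561 = n/2 × [34 + 2n - 2]
1122 = n × [32 + 2n]
2n² + (32)n - 1122 = 0
Discriminant: Δ = (32)² - 4(2)(-1122) = 1024 + 8976 = 10000
√Δ = 100
n = [-(32) + √Δ] / (2·2) = (-32 + 100) / 4 = 68 / 4 = 17
(The negative root is discarded since n must be a positive integer.)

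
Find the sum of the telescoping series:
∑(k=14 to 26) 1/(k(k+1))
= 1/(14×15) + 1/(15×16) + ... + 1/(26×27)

Partial fractions: 1/(k(k+1)) = 1/k - 1/(k+1)
The series telescopes:
= (1/14 - 1/15) + (1/15 - 1/16) + ... + (1/26 - 1/27)
= 1/14 - 1/27
= 13/378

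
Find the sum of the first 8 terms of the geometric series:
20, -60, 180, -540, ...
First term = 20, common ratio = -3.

Sₙ = a(1 - rⁿ) / (1 - r)
S_8 = 20(1 - (-3)^8) / (1 - (-3))
S_8 = 20(1 - 6561) / (4)
S_8 = -32800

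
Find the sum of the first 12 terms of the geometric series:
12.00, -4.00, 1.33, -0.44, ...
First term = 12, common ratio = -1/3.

Sₙ = a(1 - rⁿ) / (1 - r)
S_12 = 12(1 - (-1/3)^12) / (1 - (-1/3))
S_12 = 12(1 - (1/531441)) / (4/3)
S_12 = 531440/59049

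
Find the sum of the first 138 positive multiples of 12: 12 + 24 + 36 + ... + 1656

Factor out 12: = 12(1 + 2 + ... + 138) = 12 × n(n+1)/2
= 12 × 138×139/2
= 12 × 9591
= 115092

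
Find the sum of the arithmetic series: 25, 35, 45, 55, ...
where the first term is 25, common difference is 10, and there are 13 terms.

Sₙ = n/2 × (first + last)
Last term = a + (n-1)d = 25 + (13-1)×10 = 145
S_13 = 13/2 × (25 + 145)
S_13 = 13/2 × 170 = 1105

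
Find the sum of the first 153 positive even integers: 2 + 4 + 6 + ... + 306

Sum of first n even numbers = n(n+1)
= 153×154
= 23562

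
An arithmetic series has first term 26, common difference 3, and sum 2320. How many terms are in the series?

Using S = n/2 × [2a + (n-1)d]
2320 = n/2 × [2(26) + (n-1)(3)]
2320 = n/2 × [52 + 3n - 3]
4640 = n × [49 + 3n]
3n² + (49)n - 4640 = 0
Discriminant: Δ = (49)² - 4(3)(-4640) = 2401 + 55680 = 58081
√Δ = 241
n = [-(49) + √Δ] / (2·3) = (-49 + 241) / 6 = 192 / 6 = 32
(The negative root is discarded since n must be a positive integer.)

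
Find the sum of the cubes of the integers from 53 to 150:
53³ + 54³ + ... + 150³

Use ∑_{k=1}^{n} k³ = [n(n+1)/2]², then subtract the first 52 terms.
∑_{k=1}^{150} k³ = [150×151/2]² = 11325² = 128255625
∑_{k=1}^{52} k³ = [52×53/2]² = 1378² = 1898884
∑_{k=53}^{150} k³ = 128255625 - 1898884 = 126356741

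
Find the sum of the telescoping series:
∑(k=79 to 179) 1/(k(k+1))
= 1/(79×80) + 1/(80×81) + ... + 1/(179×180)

Partial fractions: 1/(k(k+1)) = 1/k - 1/(k+1)
The series telescopes:
= (1/79 - 1/80) + (1/80 - 1/81) + ... + (1/179 - 1/180)
= 1/79 - 1/180
= 101/14220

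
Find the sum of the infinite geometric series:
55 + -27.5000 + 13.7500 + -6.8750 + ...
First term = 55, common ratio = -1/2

For |r| < 1, S = a / (1 - r)
S = 55 / (1 - (-1/2))
S = 55 / (3/2)
S = 110/3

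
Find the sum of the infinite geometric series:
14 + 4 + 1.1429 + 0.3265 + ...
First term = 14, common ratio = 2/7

For |r| < 1, S = a / (1 - r)
S = 14 / (1 - (2/7))
S = 14 / (5/7)
S = 98/5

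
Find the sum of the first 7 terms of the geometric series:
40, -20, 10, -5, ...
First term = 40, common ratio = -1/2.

Sₙ = a(1 - rⁿ) / (1 - r)
S_7 = 40(1 - (-1/2)^7) / (1 - (-1/2))
S_7 = 40(1 - (-1/128)) / (3/2)
S_7 = 215/8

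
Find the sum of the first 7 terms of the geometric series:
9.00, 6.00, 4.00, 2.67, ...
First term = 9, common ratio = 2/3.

Sₙ = a(1 - rⁿ) / (1 - r)
S_7 = 9(1 - (2/3)^7) / (1 - (2/3))
S_7 = 9(1 - (128/2187)) / (1/3)
S_7 = 2059/81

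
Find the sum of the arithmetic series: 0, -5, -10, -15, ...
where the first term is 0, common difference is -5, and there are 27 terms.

Sₙ = n/2 × (first + last)
Last term = a + (n-1)d = 0 + (27-1)×(-5) = -130
S_27 = 27/2 × (0 + (-130))
S_27 = 27/2 × (-130) = -1755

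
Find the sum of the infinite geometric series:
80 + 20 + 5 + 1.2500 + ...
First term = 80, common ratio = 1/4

For |r| < 1, S = a / (1 - r)
S = 80 / (1 - (1/4))
S = 80 / (3/4)
S = 320/3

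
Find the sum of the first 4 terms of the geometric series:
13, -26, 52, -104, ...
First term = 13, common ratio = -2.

Sₙ = a(1 - rⁿ) / (1 - r)
S_4 = 13(1 - (-2)^4) / (1 - (-2))
S_4 = 13(1 - 16) / (3)
S_4 = -65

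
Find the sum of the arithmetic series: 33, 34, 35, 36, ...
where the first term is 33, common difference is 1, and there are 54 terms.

Sₙ = n/2 × (first + last)
Last term = a + (n-1)d = 33 + (54-1)×1 = 86
S_54 = 54/2 × (33 + 86)
S_54 = 54/2 × 119 = 3213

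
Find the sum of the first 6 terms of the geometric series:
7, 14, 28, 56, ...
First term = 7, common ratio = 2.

Sₙ = a(1 - rⁿ) / (1 - r)
S_6 = 7(1 - 2^6) / (1 - 2)
S_6 = 7(1 - 64) / (-1)
S_6 = 441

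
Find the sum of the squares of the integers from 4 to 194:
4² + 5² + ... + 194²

Use ∑_{k=1}^{n} k² = n(n+1)(2n+1)/6, then subtract the first 3 terms.
∑_{k=1}^{194} k² = 194×195×389/6 = 2452645
∑_{k=1}^{3} k² = 3×4×7/6 = 14
∑_{k=4}^{194} k² = 2452645 - 14 = 2452631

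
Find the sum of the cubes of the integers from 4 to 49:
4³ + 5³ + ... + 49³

Use ∑_{k=1}^{n} k³ = [n(n+1)/2]², then subtract the first 3 terms.
∑_{k=1}^{49} k³ = [49×50/2]² = 1225² = 1500625
∑_{k=1}^{3} k³ = [3×4/2]² = 6² = 36
∑_{k=4}^{49} k³ = 1500625 - 36 = 1500589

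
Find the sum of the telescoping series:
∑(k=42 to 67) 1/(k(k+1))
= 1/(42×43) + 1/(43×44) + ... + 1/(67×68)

Partial fractions: 1/(k(k+1)) = 1/k - 1/(k+1)
The series telescopes:
= (1/42 - 1/43) + (1/43 - 1/44) + ... + (1/67 - 1/68)
= 1/42 - 1/68
= 13/1428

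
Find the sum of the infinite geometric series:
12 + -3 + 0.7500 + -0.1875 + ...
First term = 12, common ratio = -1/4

For |r| < 1, S = a / (1 - r)
S = 12 / (1 - (-1/4))
S = 12 / (5/4)
S = 48/5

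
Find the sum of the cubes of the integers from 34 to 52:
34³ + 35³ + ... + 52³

Use ∑_{k=1}^{n} k³ = [n(n+1)/2]², then subtract the first 33 terms.
∑_{k=1}^{52} k³ = [52×53/2]² = 1378² = 1898884
∑_{k=1}^{33} k³ = [33×34/2]² = 561² = 314721
∑_{k=34}^{52} k³ = 1898884 - 314721 = 1584163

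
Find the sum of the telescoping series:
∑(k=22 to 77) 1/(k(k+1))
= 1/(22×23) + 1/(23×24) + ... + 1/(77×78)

Partial fractions: 1/(k(k+1)) = 1/k - 1/(k+1)
The series telescopes:
= (1/22 - 1/23) + (1/23 - 1/24) + ... + (1/77 - 1/78)
= 1/22 - 1/78
= 14/429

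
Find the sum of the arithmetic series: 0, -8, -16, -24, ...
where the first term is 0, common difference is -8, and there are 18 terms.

Sₙ = n/2 × (first + last)
Last term = a + (n-1)d = 0 + (18-1)×(-8) = -136
S_18 = 18/2 × (0 + (-136))
S_18 = 18/2 × (-136) = -1224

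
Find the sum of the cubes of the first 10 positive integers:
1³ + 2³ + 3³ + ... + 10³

Formula: ∑k³ = [n(n+1)/2]²
= [10×11/2]²
= 55²
= 3025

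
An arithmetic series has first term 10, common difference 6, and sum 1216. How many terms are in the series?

Using S = n/2 × [2a + (n-1)d]
1216 = n/2 × [2(10) + (n-1)(6)]
1216 = n/2 × [20 + 6n - 6]
2432 = n × [14 + 6n]
6n² + (14)n - 2432 = 0
Discriminant: Δ = (14)² - 4(6)(-2432) = 196 + 58368 = 58564
√Δ = 242
n = [-(14) + √Δ] / (2·6) = (-14 + 242) / 12 = 228 / 12 = 19
(The negative root is discarded since n must be a positive integer.)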